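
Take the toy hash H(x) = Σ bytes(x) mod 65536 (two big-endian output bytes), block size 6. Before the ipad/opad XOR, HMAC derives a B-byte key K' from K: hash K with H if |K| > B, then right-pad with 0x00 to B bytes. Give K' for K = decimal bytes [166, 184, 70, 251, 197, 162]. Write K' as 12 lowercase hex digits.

Key decimal bytes [166, 184, 70, 251, 197, 162] = a6 b8 46 fb c5 a2 is exactly B = 6 bytes: K' = a6 b8 46 fb c5 a2.

a6b846fbc5a2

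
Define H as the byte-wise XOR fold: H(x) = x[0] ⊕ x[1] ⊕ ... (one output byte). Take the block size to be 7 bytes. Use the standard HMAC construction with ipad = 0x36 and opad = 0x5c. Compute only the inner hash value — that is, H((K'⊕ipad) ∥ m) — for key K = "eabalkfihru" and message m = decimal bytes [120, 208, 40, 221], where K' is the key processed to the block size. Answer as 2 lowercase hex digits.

0b

Key "eabalkfihru" = 65 61 62 61 6c 6b 66 69 68 72 75 is 11 bytes > B = 7, so hash it first: H(key) = 60, then zero-pad to 7 bytes: K' = 60 00 00 00 00 00 00.
K' ⊕ ipad = 56 36 36 36 36 36 36.
Inner input = 56 36 36 36 36 36 36 ∥ 78 d0 28 dd.
Inner hash: XOR 56⊕36⊕36⊕36⊕36⊕36⊕36⊕78⊕d0⊕28⊕dd = 0b.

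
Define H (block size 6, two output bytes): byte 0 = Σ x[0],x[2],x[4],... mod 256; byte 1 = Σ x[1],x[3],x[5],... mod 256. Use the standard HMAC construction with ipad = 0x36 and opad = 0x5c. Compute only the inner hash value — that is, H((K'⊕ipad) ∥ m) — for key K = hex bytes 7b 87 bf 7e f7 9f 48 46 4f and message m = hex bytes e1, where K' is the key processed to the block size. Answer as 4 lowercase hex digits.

Key hex bytes 7b 87 bf 7e f7 9f 48 46 4f is 9 bytes > B = 6, so hash it first: H(key) = c8 ea, then zero-pad to 6 bytes: K' = c8 ea 00 00 00 00.
K' ⊕ ipad = fe dc 36 36 36 36.
Inner input = fe dc 36 36 36 36 ∥ e1.
Inner hash: even-index sum = 587 mod 256 = 75; odd-index sum = 328 mod 256 = 72 → 4b 48.

4b48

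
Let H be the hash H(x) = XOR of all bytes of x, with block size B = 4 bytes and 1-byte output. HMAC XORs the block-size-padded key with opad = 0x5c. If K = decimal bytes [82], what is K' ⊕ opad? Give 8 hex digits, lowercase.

0e5c5c5c

Key decimal bytes [82] = 52 is 1 byte ≤ B = 4; zero-pad to 4 bytes: K' = 52 00 00 00.
XOR each byte with 0x5c: 52⊕5c=0e, 00⊕5c=5c, 00⊕5c=5c, 00⊕5c=5c.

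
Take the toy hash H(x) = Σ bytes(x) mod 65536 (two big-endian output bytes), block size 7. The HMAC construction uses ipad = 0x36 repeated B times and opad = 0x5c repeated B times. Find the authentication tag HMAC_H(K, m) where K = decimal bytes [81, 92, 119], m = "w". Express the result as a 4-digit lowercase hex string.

Key decimal bytes [81, 92, 119] = 51 5c 77 is 3 bytes ≤ B = 7; zero-pad to 7 bytes: K' = 51 5c 77 00 00 00 00.
K' ⊕ ipad = 67 6a 41 36 36 36 36.  K' ⊕ opad = 0d 00 2b 5c 5c 5c 5c.
Inner input = (K'⊕ipad) ∥ m = 67 6a 41 36 36 36 36 ∥ 77.
Inner hash: sum = 103+106+65+54+54+54+54+119 = 609 → 02 61.
Outer input = (K'⊕opad) ∥ inner = 0d 00 2b 5c 5c 5c 5c ∥ 02 61.
Outer hash (tag): sum = 13+0+43+92+92+92+92+2+97 = 523 → 02 0b.

020b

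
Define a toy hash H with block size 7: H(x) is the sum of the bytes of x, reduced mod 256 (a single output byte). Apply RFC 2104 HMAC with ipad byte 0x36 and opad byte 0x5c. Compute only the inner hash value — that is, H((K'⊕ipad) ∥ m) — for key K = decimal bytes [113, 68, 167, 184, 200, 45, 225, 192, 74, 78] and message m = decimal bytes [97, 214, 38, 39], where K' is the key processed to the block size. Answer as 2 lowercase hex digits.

Key decimal bytes [113, 68, 167, 184, 200, 45, 225, 192, 74, 78] = 71 44 a7 b8 c8 2d e1 c0 4a 4e is 10 bytes > B = 7, so hash it first: H(key) = 42, then zero-pad to 7 bytes: K' = 42 00 00 00 00 00 00.
K' ⊕ ipad = 74 36 36 36 36 36 36.
Inner input = 74 36 36 36 36 36 36 ∥ 61 d6 26 27.
Inner hash: sum = 116+54+54+54+54+54+54+97+214+38+39 = 828; mod 256 = 60 → 3c.

3c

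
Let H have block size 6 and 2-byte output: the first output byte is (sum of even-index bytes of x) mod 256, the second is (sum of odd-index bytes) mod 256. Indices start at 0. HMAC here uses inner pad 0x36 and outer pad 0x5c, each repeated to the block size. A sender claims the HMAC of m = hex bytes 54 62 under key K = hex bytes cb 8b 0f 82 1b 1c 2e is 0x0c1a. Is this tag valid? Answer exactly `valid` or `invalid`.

Key hex bytes cb 8b 0f 82 1b 1c 2e is 7 bytes > B = 6, so hash it first: H(key) = 23 29, then zero-pad to 6 bytes: K' = 23 29 00 00 00 00.
K' ⊕ ipad = 15 1f 36 36 36 36; K' ⊕ opad = 7f 75 5c 5c 5c 5c.
Inner hash: even-index sum = 213 mod 256 = 213; odd-index sum = 237 mod 256 = 237 → d5 ed.
Outer hash (recomputed tag): even-index sum = 524 mod 256 = 12; odd-index sum = 538 mod 256 = 26 → 0c 1a.
Recomputed tag = 0c1a; claimed = 0c1a → match.

valid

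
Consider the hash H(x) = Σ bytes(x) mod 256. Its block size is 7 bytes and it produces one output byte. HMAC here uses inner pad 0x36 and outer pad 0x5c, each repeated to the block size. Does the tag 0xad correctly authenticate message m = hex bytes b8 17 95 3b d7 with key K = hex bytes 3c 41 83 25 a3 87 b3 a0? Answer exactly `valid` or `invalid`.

invalid

Key hex bytes 3c 41 83 25 a3 87 b3 a0 is 8 bytes > B = 7, so hash it first: H(key) = a2, then zero-pad to 7 bytes: K' = a2 00 00 00 00 00 00.
K' ⊕ ipad = 94 36 36 36 36 36 36; K' ⊕ opad = fe 5c 5c 5c 5c 5c 5c.
Inner hash: sum = 148+54+54+54+54+54+54+184+23+149+59+215 = 1102; mod 256 = 78 → 4e.
Outer hash (recomputed tag): sum = 254+92+92+92+92+92+92+78 = 884; mod 256 = 116 → 74.
Recomputed tag = 74; claimed = ad → mismatch.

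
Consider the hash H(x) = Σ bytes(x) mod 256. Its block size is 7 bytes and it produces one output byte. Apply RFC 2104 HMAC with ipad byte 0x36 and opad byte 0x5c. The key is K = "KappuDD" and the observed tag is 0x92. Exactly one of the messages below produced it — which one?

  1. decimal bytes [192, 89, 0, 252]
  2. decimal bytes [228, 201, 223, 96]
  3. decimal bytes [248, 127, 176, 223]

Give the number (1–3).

3

Key "KappuDD" = 4b 61 70 70 75 44 44 is exactly B = 7 bytes: K' = 4b 61 70 70 75 44 44.
K' ⊕ ipad = 7d 57 46 46 43 72 72; K' ⊕ opad = 17 3d 2c 2c 29 18 18.
m1: inner = H(7d 57 46 46 43 72 72 c0 59 00 fc) = 9c; tag = H(17 3d 2c 2c 29 18 18 9c) = a1
m2: inner = H(7d 57 46 46 43 72 72 e4 c9 df 60) = 73; tag = H(17 3d 2c 2c 29 18 18 73) = 78
m3: inner = H(7d 57 46 46 43 72 72 f8 7f b0 df) = 8d; tag = H(17 3d 2c 2c 29 18 18 8d) = 92 ← matches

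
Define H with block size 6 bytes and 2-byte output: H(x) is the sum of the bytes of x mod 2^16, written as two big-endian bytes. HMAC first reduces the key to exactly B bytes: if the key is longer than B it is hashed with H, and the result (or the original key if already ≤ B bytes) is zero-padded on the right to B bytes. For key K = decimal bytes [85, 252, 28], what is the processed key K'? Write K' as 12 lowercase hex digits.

55fc1c000000

Key decimal bytes [85, 252, 28] = 55 fc 1c is 3 bytes ≤ B = 6; zero-pad to 6 bytes: K' = 55 fc 1c 00 00 00.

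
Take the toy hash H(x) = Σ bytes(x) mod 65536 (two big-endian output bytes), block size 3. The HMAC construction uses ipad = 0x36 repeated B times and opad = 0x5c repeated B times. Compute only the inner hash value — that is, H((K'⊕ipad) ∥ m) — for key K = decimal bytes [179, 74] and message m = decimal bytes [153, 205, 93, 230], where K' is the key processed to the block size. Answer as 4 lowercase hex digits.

03e0

Key decimal bytes [179, 74] = b3 4a is 2 bytes ≤ B = 3; zero-pad to 3 bytes: K' = b3 4a 00.
K' ⊕ ipad = 85 7c 36.
Inner input = 85 7c 36 ∥ 99 cd 5d e6.
Inner hash: sum = 133+124+54+153+205+93+230 = 992 → 03 e0.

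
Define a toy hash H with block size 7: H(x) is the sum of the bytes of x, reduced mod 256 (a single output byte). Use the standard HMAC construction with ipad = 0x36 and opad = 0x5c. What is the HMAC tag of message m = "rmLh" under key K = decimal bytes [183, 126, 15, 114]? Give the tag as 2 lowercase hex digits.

Key decimal bytes [183, 126, 15, 114] = b7 7e 0f 72 is 4 bytes ≤ B = 7; zero-pad to 7 bytes: K' = b7 7e 0f 72 00 00 00.
K' ⊕ ipad = 81 48 39 44 36 36 36.  K' ⊕ opad = eb 22 53 2e 5c 5c 5c.
Inner input = (K'⊕ipad) ∥ m = 81 48 39 44 36 36 36 ∥ 72 6d 4c 68.
Inner hash: sum = 129+72+57+68+54+54+54+114+109+76+104 = 891; mod 256 = 123 → 7b.
Outer input = (K'⊕opad) ∥ inner = eb 22 53 2e 5c 5c 5c ∥ 7b.
Outer hash (tag): sum = 235+34+83+46+92+92+92+123 = 797; mod 256 = 29 → 1d.

1d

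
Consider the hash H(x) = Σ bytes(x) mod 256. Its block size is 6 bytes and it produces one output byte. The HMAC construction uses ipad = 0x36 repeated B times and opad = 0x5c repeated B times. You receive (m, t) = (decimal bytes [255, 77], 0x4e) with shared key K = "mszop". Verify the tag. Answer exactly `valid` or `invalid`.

valid

Key "mszop" = 6d 73 7a 6f 70 is 5 bytes ≤ B = 6; zero-pad to 6 bytes: K' = 6d 73 7a 6f 70 00.
K' ⊕ ipad = 5b 45 4c 59 46 36; K' ⊕ opad = 31 2f 26 33 2c 5c.
Inner hash: sum = 91+69+76+89+70+54+255+77 = 781; mod 256 = 13 → 0d.
Outer hash (recomputed tag): sum = 49+47+38+51+44+92+13 = 334; mod 256 = 78 → 4e.
Recomputed tag = 4e; claimed = 4e → match.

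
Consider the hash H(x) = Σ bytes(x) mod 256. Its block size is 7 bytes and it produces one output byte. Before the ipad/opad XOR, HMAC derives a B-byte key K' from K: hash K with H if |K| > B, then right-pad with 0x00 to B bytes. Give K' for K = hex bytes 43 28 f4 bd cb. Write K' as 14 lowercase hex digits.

Key hex bytes 43 28 f4 bd cb is 5 bytes ≤ B = 7; zero-pad to 7 bytes: K' = 43 28 f4 bd cb 00 00.

4328f4bdcb0000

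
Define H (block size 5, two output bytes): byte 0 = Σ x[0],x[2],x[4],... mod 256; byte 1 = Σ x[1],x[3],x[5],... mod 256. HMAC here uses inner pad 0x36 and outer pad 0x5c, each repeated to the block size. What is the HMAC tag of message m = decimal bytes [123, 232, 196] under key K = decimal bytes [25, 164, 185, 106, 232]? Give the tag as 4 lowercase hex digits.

Key decimal bytes [25, 164, 185, 106, 232] = 19 a4 b9 6a e8 is exactly B = 5 bytes: K' = 19 a4 b9 6a e8.
K' ⊕ ipad = 2f 92 8f 5c de.  K' ⊕ opad = 45 f8 e5 36 b4.
Inner input = (K'⊕ipad) ∥ m = 2f 92 8f 5c de ∥ 7b e8 c4.
Inner hash: even-index sum = 644 mod 256 = 132; odd-index sum = 557 mod 256 = 45 → 84 2d.
Outer input = (K'⊕opad) ∥ inner = 45 f8 e5 36 b4 ∥ 84 2d.
Outer hash (tag): even-index sum = 523 mod 256 = 11; odd-index sum = 434 mod 256 = 178 → 0b b2.

0bb2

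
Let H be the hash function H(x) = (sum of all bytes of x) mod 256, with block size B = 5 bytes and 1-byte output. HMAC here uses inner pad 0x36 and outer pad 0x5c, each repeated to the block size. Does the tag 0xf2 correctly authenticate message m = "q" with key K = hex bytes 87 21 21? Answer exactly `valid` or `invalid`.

Key hex bytes 87 21 21 is 3 bytes ≤ B = 5; zero-pad to 5 bytes: K' = 87 21 21 00 00.
K' ⊕ ipad = b1 17 17 36 36; K' ⊕ opad = db 7d 7d 5c 5c.
Inner hash: sum = 177+23+23+54+54+113 = 444; mod 256 = 188 → bc.
Outer hash (recomputed tag): sum = 219+125+125+92+92+188 = 841; mod 256 = 73 → 49.
Recomputed tag = 49; claimed = f2 → mismatch.

invalid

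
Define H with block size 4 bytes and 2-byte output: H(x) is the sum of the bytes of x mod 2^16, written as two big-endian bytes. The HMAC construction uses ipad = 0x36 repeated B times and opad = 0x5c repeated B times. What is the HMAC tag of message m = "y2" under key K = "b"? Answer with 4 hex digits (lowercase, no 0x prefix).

01f4

Key "b" = 62 is 1 byte ≤ B = 4; zero-pad to 4 bytes: K' = 62 00 00 00.
K' ⊕ ipad = 54 36 36 36.  K' ⊕ opad = 3e 5c 5c 5c.
Inner input = (K'⊕ipad) ∥ m = 54 36 36 36 ∥ 79 32.
Inner hash: sum = 84+54+54+54+121+50 = 417 → 01 a1.
Outer input = (K'⊕opad) ∥ inner = 3e 5c 5c 5c ∥ 01 a1.
Outer hash (tag): sum = 62+92+92+92+1+161 = 500 → 01 f4.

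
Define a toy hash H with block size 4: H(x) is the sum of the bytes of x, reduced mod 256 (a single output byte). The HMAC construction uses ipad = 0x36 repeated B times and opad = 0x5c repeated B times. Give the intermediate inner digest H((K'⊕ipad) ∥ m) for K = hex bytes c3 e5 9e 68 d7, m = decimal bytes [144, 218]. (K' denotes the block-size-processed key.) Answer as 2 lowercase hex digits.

Key hex bytes c3 e5 9e 68 d7 is 5 bytes > B = 4, so hash it first: H(key) = 85, then zero-pad to 4 bytes: K' = 85 00 00 00.
K' ⊕ ipad = b3 36 36 36.
Inner input = b3 36 36 36 ∥ 90 da.
Inner hash: sum = 179+54+54+54+144+218 = 703; mod 256 = 191 → bf.

bf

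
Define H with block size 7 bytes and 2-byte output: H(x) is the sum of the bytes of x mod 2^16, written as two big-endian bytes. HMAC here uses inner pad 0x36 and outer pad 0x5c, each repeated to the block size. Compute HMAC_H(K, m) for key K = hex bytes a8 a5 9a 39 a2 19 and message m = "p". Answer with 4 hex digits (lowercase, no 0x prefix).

050f

Key hex bytes a8 a5 9a 39 a2 19 is 6 bytes ≤ B = 7; zero-pad to 7 bytes: K' = a8 a5 9a 39 a2 19 00.
K' ⊕ ipad = 9e 93 ac 0f 94 2f 36.  K' ⊕ opad = f4 f9 c6 65 fe 45 5c.
Inner input = (K'⊕ipad) ∥ m = 9e 93 ac 0f 94 2f 36 ∥ 70.
Inner hash: sum = 158+147+172+15+148+47+54+112 = 853 → 03 55.
Outer input = (K'⊕opad) ∥ inner = f4 f9 c6 65 fe 45 5c ∥ 03 55.
Outer hash (tag): sum = 244+249+198+101+254+69+92+3+85 = 1295 → 05 0f.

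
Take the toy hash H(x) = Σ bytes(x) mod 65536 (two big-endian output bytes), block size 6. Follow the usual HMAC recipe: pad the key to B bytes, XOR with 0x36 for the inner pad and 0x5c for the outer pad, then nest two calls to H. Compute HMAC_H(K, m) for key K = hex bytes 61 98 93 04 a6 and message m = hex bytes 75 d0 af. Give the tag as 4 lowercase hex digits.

Key hex bytes 61 98 93 04 a6 is 5 bytes ≤ B = 6; zero-pad to 6 bytes: K' = 61 98 93 04 a6 00.
K' ⊕ ipad = 57 ae a5 32 90 36.  K' ⊕ opad = 3d c4 cf 58 fa 5c.
Inner input = (K'⊕ipad) ∥ m = 57 ae a5 32 90 36 ∥ 75 d0 af.
Inner hash: sum = 87+174+165+50+144+54+117+208+175 = 1174 → 04 96.
Outer input = (K'⊕opad) ∥ inner = 3d c4 cf 58 fa 5c ∥ 04 96.
Outer hash (tag): sum = 61+196+207+88+250+92+4+150 = 1048 → 04 18.

0418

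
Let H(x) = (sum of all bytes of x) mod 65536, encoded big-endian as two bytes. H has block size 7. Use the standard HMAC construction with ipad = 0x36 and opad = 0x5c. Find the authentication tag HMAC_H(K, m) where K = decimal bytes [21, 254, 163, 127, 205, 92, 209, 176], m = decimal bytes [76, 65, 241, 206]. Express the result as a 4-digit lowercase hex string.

Key decimal bytes [21, 254, 163, 127, 205, 92, 209, 176] = 15 fe a3 7f cd 5c d1 b0 is 8 bytes > B = 7, so hash it first: H(key) = 04 df, then zero-pad to 7 bytes: K' = 04 df 00 00 00 00 00.
K' ⊕ ipad = 32 e9 36 36 36 36 36.  K' ⊕ opad = 58 83 5c 5c 5c 5c 5c.
Inner input = (K'⊕ipad) ∥ m = 32 e9 36 36 36 36 36 ∥ 4c 41 f1 ce.
Inner hash: sum = 50+233+54+54+54+54+54+76+65+241+206 = 1141 → 04 75.
Outer input = (K'⊕opad) ∥ inner = 58 83 5c 5c 5c 5c 5c ∥ 04 75.
Outer hash (tag): sum = 88+131+92+92+92+92+92+4+117 = 800 → 03 20.

0320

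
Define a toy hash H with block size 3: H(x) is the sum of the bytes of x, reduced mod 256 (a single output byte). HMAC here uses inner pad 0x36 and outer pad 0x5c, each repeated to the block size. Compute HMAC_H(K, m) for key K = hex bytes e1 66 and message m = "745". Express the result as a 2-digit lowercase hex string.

Key hex bytes e1 66 is 2 bytes ≤ B = 3; zero-pad to 3 bytes: K' = e1 66 00.
K' ⊕ ipad = d7 50 36.  K' ⊕ opad = bd 3a 5c.
Inner input = (K'⊕ipad) ∥ m = d7 50 36 ∥ 37 34 35.
Inner hash: sum = 215+80+54+55+52+53 = 509; mod 256 = 253 → fd.
Outer input = (K'⊕opad) ∥ inner = bd 3a 5c ∥ fd.
Outer hash (tag): sum = 189+58+92+253 = 592; mod 256 = 80 → 50.

50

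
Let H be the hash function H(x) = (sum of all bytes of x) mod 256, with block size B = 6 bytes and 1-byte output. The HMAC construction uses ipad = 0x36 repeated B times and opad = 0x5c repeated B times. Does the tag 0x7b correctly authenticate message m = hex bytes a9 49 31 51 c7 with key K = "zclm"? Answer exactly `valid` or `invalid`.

Key "zclm" = 7a 63 6c 6d is 4 bytes ≤ B = 6; zero-pad to 6 bytes: K' = 7a 63 6c 6d 00 00.
K' ⊕ ipad = 4c 55 5a 5b 36 36; K' ⊕ opad = 26 3f 30 31 5c 5c.
Inner hash: sum = 76+85+90+91+54+54+169+73+49+81+199 = 1021; mod 256 = 253 → fd.
Outer hash (recomputed tag): sum = 38+63+48+49+92+92+253 = 635; mod 256 = 123 → 7b.
Recomputed tag = 7b; claimed = 7b → match.

valid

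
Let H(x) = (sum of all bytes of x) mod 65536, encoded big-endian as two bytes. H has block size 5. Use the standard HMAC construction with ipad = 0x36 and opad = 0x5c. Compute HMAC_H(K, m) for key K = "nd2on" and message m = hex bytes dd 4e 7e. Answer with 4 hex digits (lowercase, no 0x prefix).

Key "nd2on" = 6e 64 32 6f 6e is exactly B = 5 bytes: K' = 6e 64 32 6f 6e.
K' ⊕ ipad = 58 52 04 59 58.  K' ⊕ opad = 32 38 6e 33 32.
Inner input = (K'⊕ipad) ∥ m = 58 52 04 59 58 ∥ dd 4e 7e.
Inner hash: sum = 88+82+4+89+88+221+78+126 = 776 → 03 08.
Outer input = (K'⊕opad) ∥ inner = 32 38 6e 33 32 ∥ 03 08.
Outer hash (tag): sum = 50+56+110+51+50+3+8 = 328 → 01 48.

0148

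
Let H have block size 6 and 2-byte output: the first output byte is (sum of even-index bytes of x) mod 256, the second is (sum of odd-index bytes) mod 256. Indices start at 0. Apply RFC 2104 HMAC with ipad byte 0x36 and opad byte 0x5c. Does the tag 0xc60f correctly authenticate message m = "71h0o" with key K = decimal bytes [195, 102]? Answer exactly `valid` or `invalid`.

valid

Key decimal bytes [195, 102] = c3 66 is 2 bytes ≤ B = 6; zero-pad to 6 bytes: K' = c3 66 00 00 00 00.
K' ⊕ ipad = f5 50 36 36 36 36; K' ⊕ opad = 9f 3a 5c 5c 5c 5c.
Inner hash: even-index sum = 623 mod 256 = 111; odd-index sum = 285 mod 256 = 29 → 6f 1d.
Outer hash (recomputed tag): even-index sum = 454 mod 256 = 198; odd-index sum = 271 mod 256 = 15 → c6 0f.
Recomputed tag = c60f; claimed = c60f → match.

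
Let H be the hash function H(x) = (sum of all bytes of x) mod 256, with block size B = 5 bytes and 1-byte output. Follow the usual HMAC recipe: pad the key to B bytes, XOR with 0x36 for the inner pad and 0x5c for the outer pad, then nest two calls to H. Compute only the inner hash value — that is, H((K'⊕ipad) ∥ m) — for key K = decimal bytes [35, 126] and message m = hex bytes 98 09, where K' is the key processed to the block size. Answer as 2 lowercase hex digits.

Key decimal bytes [35, 126] = 23 7e is 2 bytes ≤ B = 5; zero-pad to 5 bytes: K' = 23 7e 00 00 00.
K' ⊕ ipad = 15 48 36 36 36.
Inner input = 15 48 36 36 36 ∥ 98 09.
Inner hash: sum = 21+72+54+54+54+152+9 = 416; mod 256 = 160 → a0.

a0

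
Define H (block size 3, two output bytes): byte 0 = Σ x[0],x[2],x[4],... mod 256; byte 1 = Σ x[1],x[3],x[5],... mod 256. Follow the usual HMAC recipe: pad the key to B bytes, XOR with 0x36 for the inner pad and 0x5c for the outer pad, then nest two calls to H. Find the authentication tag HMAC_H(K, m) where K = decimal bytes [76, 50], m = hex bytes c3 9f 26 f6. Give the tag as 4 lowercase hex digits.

Key decimal bytes [76, 50] = 4c 32 is 2 bytes ≤ B = 3; zero-pad to 3 bytes: K' = 4c 32 00.
K' ⊕ ipad = 7a 04 36.  K' ⊕ opad = 10 6e 5c.
Inner input = (K'⊕ipad) ∥ m = 7a 04 36 ∥ c3 9f 26 f6.
Inner hash: even-index sum = 581 mod 256 = 69; odd-index sum = 237 mod 256 = 237 → 45 ed.
Outer input = (K'⊕opad) ∥ inner = 10 6e 5c ∥ 45 ed.
Outer hash (tag): even-index sum = 345 mod 256 = 89; odd-index sum = 179 mod 256 = 179 → 59 b3.

59b3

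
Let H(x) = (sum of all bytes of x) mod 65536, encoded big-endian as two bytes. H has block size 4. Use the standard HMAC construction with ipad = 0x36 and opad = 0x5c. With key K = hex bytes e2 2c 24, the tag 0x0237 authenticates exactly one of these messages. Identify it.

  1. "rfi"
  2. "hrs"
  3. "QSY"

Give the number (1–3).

Key hex bytes e2 2c 24 is 3 bytes ≤ B = 4; zero-pad to 4 bytes: K' = e2 2c 24 00.
K' ⊕ ipad = d4 1a 12 36; K' ⊕ opad = be 70 78 5c.
m1: inner = H(d4 1a 12 36 72 66 69) = 02 77; tag = H(be 70 78 5c 02 77) = 027b
m2: inner = H(d4 1a 12 36 68 72 73) = 02 83; tag = H(be 70 78 5c 02 83) = 0287
m3: inner = H(d4 1a 12 36 51 53 59) = 02 33; tag = H(be 70 78 5c 02 33) = 0237 ← matches

3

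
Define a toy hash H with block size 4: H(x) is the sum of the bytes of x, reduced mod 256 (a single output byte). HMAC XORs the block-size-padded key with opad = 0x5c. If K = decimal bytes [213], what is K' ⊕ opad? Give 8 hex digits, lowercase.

895c5c5c

Key decimal bytes [213] = d5 is 1 byte ≤ B = 4; zero-pad to 4 bytes: K' = d5 00 00 00.
XOR each byte with 0x5c: d5⊕5c=89, 00⊕5c=5c, 00⊕5c=5c, 00⊕5c=5c.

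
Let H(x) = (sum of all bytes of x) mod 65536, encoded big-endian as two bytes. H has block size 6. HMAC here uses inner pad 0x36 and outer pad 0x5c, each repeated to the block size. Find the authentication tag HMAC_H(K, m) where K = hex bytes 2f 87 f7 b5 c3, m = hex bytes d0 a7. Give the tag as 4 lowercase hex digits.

0491

Key hex bytes 2f 87 f7 b5 c3 is 5 bytes ≤ B = 6; zero-pad to 6 bytes: K' = 2f 87 f7 b5 c3 00.
K' ⊕ ipad = 19 b1 c1 83 f5 36.  K' ⊕ opad = 73 db ab e9 9f 5c.
Inner input = (K'⊕ipad) ∥ m = 19 b1 c1 83 f5 36 ∥ d0 a7.
Inner hash: sum = 25+177+193+131+245+54+208+167 = 1200 → 04 b0.
Outer input = (K'⊕opad) ∥ inner = 73 db ab e9 9f 5c ∥ 04 b0.
Outer hash (tag): sum = 115+219+171+233+159+92+4+176 = 1169 → 04 91.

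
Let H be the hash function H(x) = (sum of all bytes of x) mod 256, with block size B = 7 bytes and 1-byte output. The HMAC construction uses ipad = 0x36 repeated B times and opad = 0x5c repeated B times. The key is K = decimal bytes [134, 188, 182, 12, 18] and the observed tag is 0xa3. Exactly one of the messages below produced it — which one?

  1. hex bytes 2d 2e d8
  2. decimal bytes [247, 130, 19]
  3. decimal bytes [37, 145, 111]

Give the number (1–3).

Key decimal bytes [134, 188, 182, 12, 18] = 86 bc b6 0c 12 is 5 bytes ≤ B = 7; zero-pad to 7 bytes: K' = 86 bc b6 0c 12 00 00.
K' ⊕ ipad = b0 8a 80 3a 24 36 36; K' ⊕ opad = da e0 ea 50 4e 5c 5c.
m1: inner = H(b0 8a 80 3a 24 36 36 2d 2e d8) = b7; tag = H(da e0 ea 50 4e 5c 5c b7) = b1
m2: inner = H(b0 8a 80 3a 24 36 36 f7 82 13) = 10; tag = H(da e0 ea 50 4e 5c 5c 10) = 0a
m3: inner = H(b0 8a 80 3a 24 36 36 25 91 6f) = a9; tag = H(da e0 ea 50 4e 5c 5c a9) = a3 ← matches

3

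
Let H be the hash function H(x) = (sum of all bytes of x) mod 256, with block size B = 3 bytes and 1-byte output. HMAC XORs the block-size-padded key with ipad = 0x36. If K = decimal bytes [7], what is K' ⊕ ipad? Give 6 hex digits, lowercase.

Key decimal bytes [7] = 07 is 1 byte ≤ B = 3; zero-pad to 3 bytes: K' = 07 00 00.
XOR each byte with 0x36: 07⊕36=31, 00⊕36=36, 00⊕36=36.

313636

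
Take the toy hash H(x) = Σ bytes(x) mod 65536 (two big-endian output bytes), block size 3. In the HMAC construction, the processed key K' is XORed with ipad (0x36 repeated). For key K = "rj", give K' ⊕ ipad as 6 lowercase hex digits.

Key "rj" = 72 6a is 2 bytes ≤ B = 3; zero-pad to 3 bytes: K' = 72 6a 00.
XOR each byte with 0x36: 72⊕36=44, 6a⊕36=5c, 00⊕36=36.

445c36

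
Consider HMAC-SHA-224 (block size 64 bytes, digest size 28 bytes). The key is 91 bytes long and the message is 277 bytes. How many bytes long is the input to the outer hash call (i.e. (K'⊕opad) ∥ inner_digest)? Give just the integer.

Key is 91 > 64 bytes, so it is hashed to 28 bytes then zero-padded to 64: |K'| = 64.
Outer input = (K'⊕opad) ∥ H(inner) → 64 + 28 = 92 bytes.

92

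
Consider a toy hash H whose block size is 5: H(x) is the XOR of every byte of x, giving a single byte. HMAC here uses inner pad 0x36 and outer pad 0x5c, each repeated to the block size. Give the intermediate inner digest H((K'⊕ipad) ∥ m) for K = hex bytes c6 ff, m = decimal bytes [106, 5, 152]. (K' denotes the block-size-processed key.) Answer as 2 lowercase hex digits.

f8

Key hex bytes c6 ff is 2 bytes ≤ B = 5; zero-pad to 5 bytes: K' = c6 ff 00 00 00.
K' ⊕ ipad = f0 c9 36 36 36.
Inner input = f0 c9 36 36 36 ∥ 6a 05 98.
Inner hash: XOR f0⊕c9⊕36⊕36⊕36⊕6a⊕05⊕98 = f8.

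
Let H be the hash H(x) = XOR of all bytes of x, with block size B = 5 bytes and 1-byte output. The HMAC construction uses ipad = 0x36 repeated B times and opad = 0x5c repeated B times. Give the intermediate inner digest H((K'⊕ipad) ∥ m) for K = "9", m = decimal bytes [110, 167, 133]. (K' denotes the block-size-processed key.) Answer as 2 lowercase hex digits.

Key "9" = 39 is 1 byte ≤ B = 5; zero-pad to 5 bytes: K' = 39 00 00 00 00.
K' ⊕ ipad = 0f 36 36 36 36.
Inner input = 0f 36 36 36 36 ∥ 6e a7 85.
Inner hash: XOR 0f⊕36⊕36⊕36⊕36⊕6e⊕a7⊕85 = 43.

43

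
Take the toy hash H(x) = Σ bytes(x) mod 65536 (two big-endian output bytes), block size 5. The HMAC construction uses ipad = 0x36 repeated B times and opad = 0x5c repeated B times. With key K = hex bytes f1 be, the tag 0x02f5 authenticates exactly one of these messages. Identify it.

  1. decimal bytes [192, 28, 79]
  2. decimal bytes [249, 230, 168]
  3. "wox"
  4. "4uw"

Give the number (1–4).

3

Key hex bytes f1 be is 2 bytes ≤ B = 5; zero-pad to 5 bytes: K' = f1 be 00 00 00.
K' ⊕ ipad = c7 88 36 36 36; K' ⊕ opad = ad e2 5c 5c 5c.
m1: inner = H(c7 88 36 36 36 c0 1c 4f) = 03 1c; tag = H(ad e2 5c 5c 5c 03 1c) = 02c2
m2: inner = H(c7 88 36 36 36 f9 e6 a8) = 04 78; tag = H(ad e2 5c 5c 5c 04 78) = 031f
m3: inner = H(c7 88 36 36 36 77 6f 78) = 03 4f; tag = H(ad e2 5c 5c 5c 03 4f) = 02f5 ← matches
m4: inner = H(c7 88 36 36 36 34 75 77) = 03 11; tag = H(ad e2 5c 5c 5c 03 11) = 02b7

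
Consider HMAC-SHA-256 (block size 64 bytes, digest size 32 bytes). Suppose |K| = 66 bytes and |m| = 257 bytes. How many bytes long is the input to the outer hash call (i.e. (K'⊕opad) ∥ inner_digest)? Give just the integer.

96

Key is 66 > 64 bytes, so it is hashed to 32 bytes then zero-padded to 64: |K'| = 64.
Outer input = (K'⊕opad) ∥ H(inner) → 64 + 32 = 96 bytes.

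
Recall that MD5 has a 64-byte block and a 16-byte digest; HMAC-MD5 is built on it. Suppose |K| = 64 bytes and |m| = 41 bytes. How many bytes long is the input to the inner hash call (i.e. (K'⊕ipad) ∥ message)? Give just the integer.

105

Key is 64 ≤ 64 bytes, zero-padded: |K'| = 64.
Inner input = (K'⊕ipad) ∥ m → 64 + 41 = 105 bytes.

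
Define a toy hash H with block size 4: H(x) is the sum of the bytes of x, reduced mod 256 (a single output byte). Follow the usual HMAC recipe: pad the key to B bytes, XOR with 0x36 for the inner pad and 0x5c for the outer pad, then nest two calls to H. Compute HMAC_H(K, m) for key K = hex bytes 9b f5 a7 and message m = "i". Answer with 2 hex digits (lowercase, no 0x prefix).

67

Key hex bytes 9b f5 a7 is 3 bytes ≤ B = 4; zero-pad to 4 bytes: K' = 9b f5 a7 00.
K' ⊕ ipad = ad c3 91 36.  K' ⊕ opad = c7 a9 fb 5c.
Inner input = (K'⊕ipad) ∥ m = ad c3 91 36 ∥ 69.
Inner hash: sum = 173+195+145+54+105 = 672; mod 256 = 160 → a0.
Outer input = (K'⊕opad) ∥ inner = c7 a9 fb 5c ∥ a0.
Outer hash (tag): sum = 199+169+251+92+160 = 871; mod 256 = 103 → 67.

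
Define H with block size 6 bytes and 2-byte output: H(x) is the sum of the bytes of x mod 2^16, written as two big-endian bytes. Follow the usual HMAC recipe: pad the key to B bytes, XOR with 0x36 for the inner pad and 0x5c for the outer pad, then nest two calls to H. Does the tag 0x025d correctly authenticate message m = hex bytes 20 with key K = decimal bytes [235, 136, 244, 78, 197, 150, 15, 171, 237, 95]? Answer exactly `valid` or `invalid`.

valid

Key decimal bytes [235, 136, 244, 78, 197, 150, 15, 171, 237, 95] = eb 88 f4 4e c5 96 0f ab ed 5f is 10 bytes > B = 6, so hash it first: H(key) = 06 16, then zero-pad to 6 bytes: K' = 06 16 00 00 00 00.
K' ⊕ ipad = 30 20 36 36 36 36; K' ⊕ opad = 5a 4a 5c 5c 5c 5c.
Inner hash: sum = 48+32+54+54+54+54+32 = 328 → 01 48.
Outer hash (recomputed tag): sum = 90+74+92+92+92+92+1+72 = 605 → 02 5d.
Recomputed tag = 025d; claimed = 025d → match.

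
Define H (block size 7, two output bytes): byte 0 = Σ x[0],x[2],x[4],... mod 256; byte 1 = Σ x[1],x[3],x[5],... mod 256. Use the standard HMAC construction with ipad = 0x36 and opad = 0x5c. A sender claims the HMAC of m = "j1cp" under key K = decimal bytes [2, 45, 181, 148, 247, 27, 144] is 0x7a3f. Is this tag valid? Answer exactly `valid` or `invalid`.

invalid

Key decimal bytes [2, 45, 181, 148, 247, 27, 144] = 02 2d b5 94 f7 1b 90 is exactly B = 7 bytes: K' = 02 2d b5 94 f7 1b 90.
K' ⊕ ipad = 34 1b 83 a2 c1 2d a6; K' ⊕ opad = 5e 71 e9 c8 ab 47 cc.
Inner hash: even-index sum = 703 mod 256 = 191; odd-index sum = 439 mod 256 = 183 → bf b7.
Outer hash (recomputed tag): even-index sum = 885 mod 256 = 117; odd-index sum = 575 mod 256 = 63 → 75 3f.
Recomputed tag = 753f; claimed = 7a3f → mismatch.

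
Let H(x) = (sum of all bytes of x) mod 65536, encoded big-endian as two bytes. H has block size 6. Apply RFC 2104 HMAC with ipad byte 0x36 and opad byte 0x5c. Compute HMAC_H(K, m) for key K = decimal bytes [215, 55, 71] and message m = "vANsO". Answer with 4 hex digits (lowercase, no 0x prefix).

02e4

Key decimal bytes [215, 55, 71] = d7 37 47 is 3 bytes ≤ B = 6; zero-pad to 6 bytes: K' = d7 37 47 00 00 00.
K' ⊕ ipad = e1 01 71 36 36 36.  K' ⊕ opad = 8b 6b 1b 5c 5c 5c.
Inner input = (K'⊕ipad) ∥ m = e1 01 71 36 36 36 ∥ 76 41 4e 73 4f.
Inner hash: sum = 225+1+113+54+54+54+118+65+78+115+79 = 956 → 03 bc.
Outer input = (K'⊕opad) ∥ inner = 8b 6b 1b 5c 5c 5c ∥ 03 bc.
Outer hash (tag): sum = 139+107+27+92+92+92+3+188 = 740 → 02 e4.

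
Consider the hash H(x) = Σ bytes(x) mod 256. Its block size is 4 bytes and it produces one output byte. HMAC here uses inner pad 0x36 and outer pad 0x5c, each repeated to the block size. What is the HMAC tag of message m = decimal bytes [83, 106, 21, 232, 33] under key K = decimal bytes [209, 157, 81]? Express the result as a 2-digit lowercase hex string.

Key decimal bytes [209, 157, 81] = d1 9d 51 is 3 bytes ≤ B = 4; zero-pad to 4 bytes: K' = d1 9d 51 00.
K' ⊕ ipad = e7 ab 67 36.  K' ⊕ opad = 8d c1 0d 5c.
Inner input = (K'⊕ipad) ∥ m = e7 ab 67 36 ∥ 53 6a 15 e8 21.
Inner hash: sum = 231+171+103+54+83+106+21+232+33 = 1034; mod 256 = 10 → 0a.
Outer input = (K'⊕opad) ∥ inner = 8d c1 0d 5c ∥ 0a.
Outer hash (tag): sum = 141+193+13+92+10 = 449; mod 256 = 193 → c1.

c1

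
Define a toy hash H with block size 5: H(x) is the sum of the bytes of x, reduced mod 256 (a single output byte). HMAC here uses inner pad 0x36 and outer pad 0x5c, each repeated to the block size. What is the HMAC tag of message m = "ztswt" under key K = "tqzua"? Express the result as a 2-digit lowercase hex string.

9c

Key "tqzua" = 74 71 7a 75 61 is exactly B = 5 bytes: K' = 74 71 7a 75 61.
K' ⊕ ipad = 42 47 4c 43 57.  K' ⊕ opad = 28 2d 26 29 3d.
Inner input = (K'⊕ipad) ∥ m = 42 47 4c 43 57 ∥ 7a 74 73 77 74.
Inner hash: sum = 66+71+76+67+87+122+116+115+119+116 = 955; mod 256 = 187 → bb.
Outer input = (K'⊕opad) ∥ inner = 28 2d 26 29 3d ∥ bb.
Outer hash (tag): sum = 40+45+38+41+61+187 = 412; mod 256 = 156 → 9c.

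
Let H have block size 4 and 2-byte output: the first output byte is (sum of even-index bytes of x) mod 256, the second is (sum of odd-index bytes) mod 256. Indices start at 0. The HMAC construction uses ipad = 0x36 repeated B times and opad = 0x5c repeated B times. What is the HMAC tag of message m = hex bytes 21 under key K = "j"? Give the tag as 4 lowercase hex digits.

4524

Key "j" = 6a is 1 byte ≤ B = 4; zero-pad to 4 bytes: K' = 6a 00 00 00.
K' ⊕ ipad = 5c 36 36 36.  K' ⊕ opad = 36 5c 5c 5c.
Inner input = (K'⊕ipad) ∥ m = 5c 36 36 36 ∥ 21.
Inner hash: even-index sum = 179 mod 256 = 179; odd-index sum = 108 mod 256 = 108 → b3 6c.
Outer input = (K'⊕opad) ∥ inner = 36 5c 5c 5c ∥ b3 6c.
Outer hash (tag): even-index sum = 325 mod 256 = 69; odd-index sum = 292 mod 256 = 36 → 45 24.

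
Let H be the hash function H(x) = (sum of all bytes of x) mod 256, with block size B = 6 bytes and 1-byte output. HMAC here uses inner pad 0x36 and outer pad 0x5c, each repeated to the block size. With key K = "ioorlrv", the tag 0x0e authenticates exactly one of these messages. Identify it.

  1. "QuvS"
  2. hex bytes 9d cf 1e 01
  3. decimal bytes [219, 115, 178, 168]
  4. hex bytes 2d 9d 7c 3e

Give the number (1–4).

3

Key "ioorlrv" = 69 6f 6f 72 6c 72 76 is 7 bytes > B = 6, so hash it first: H(key) = 0d, then zero-pad to 6 bytes: K' = 0d 00 00 00 00 00.
K' ⊕ ipad = 3b 36 36 36 36 36; K' ⊕ opad = 51 5c 5c 5c 5c 5c.
m1: inner = H(3b 36 36 36 36 36 51 75 76 53) = d8; tag = H(51 5c 5c 5c 5c 5c d8) = f5
m2: inner = H(3b 36 36 36 36 36 9d cf 1e 01) = d4; tag = H(51 5c 5c 5c 5c 5c d4) = f1
m3: inner = H(3b 36 36 36 36 36 db 73 b2 a8) = f1; tag = H(51 5c 5c 5c 5c 5c f1) = 0e ← matches
m4: inner = H(3b 36 36 36 36 36 2d 9d 7c 3e) = cd; tag = H(51 5c 5c 5c 5c 5c cd) = ea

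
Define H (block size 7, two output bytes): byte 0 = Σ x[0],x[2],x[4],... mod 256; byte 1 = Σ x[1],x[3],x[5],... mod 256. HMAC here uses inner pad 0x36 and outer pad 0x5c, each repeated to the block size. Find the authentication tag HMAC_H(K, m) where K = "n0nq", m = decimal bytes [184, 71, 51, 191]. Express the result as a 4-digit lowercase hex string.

Key "n0nq" = 6e 30 6e 71 is 4 bytes ≤ B = 7; zero-pad to 7 bytes: K' = 6e 30 6e 71 00 00 00.
K' ⊕ ipad = 58 06 58 47 36 36 36.  K' ⊕ opad = 32 6c 32 2d 5c 5c 5c.
Inner input = (K'⊕ipad) ∥ m = 58 06 58 47 36 36 36 ∥ b8 47 33 bf.
Inner hash: even-index sum = 546 mod 256 = 34; odd-index sum = 366 mod 256 = 110 → 22 6e.
Outer input = (K'⊕opad) ∥ inner = 32 6c 32 2d 5c 5c 5c ∥ 22 6e.
Outer hash (tag): even-index sum = 394 mod 256 = 138; odd-index sum = 279 mod 256 = 23 → 8a 17.

8a17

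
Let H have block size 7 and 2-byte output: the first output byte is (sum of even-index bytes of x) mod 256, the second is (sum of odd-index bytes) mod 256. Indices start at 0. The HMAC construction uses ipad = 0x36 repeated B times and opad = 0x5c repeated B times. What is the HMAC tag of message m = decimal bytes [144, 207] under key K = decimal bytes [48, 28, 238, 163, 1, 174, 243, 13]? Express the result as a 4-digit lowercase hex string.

aa73

Key decimal bytes [48, 28, 238, 163, 1, 174, 243, 13] = 30 1c ee a3 01 ae f3 0d is 8 bytes > B = 7, so hash it first: H(key) = 12 7a, then zero-pad to 7 bytes: K' = 12 7a 00 00 00 00 00.
K' ⊕ ipad = 24 4c 36 36 36 36 36.  K' ⊕ opad = 4e 26 5c 5c 5c 5c 5c.
Inner input = (K'⊕ipad) ∥ m = 24 4c 36 36 36 36 36 ∥ 90 cf.
Inner hash: even-index sum = 405 mod 256 = 149; odd-index sum = 328 mod 256 = 72 → 95 48.
Outer input = (K'⊕opad) ∥ inner = 4e 26 5c 5c 5c 5c 5c ∥ 95 48.
Outer hash (tag): even-index sum = 426 mod 256 = 170; odd-index sum = 371 mod 256 = 115 → aa 73.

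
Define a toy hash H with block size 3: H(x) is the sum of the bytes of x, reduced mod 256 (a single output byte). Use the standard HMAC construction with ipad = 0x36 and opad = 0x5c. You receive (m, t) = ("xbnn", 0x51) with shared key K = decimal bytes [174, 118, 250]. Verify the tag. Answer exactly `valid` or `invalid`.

Key decimal bytes [174, 118, 250] = ae 76 fa is exactly B = 3 bytes: K' = ae 76 fa.
K' ⊕ ipad = 98 40 cc; K' ⊕ opad = f2 2a a6.
Inner hash: sum = 152+64+204+120+98+110+110 = 858; mod 256 = 90 → 5a.
Outer hash (recomputed tag): sum = 242+42+166+90 = 540; mod 256 = 28 → 1c.
Recomputed tag = 1c; claimed = 51 → mismatch.

invalid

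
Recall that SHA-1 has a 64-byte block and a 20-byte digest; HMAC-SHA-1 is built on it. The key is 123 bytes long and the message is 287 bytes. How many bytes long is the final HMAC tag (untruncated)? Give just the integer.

The tag is one SHA-1 digest: 20 bytes.

20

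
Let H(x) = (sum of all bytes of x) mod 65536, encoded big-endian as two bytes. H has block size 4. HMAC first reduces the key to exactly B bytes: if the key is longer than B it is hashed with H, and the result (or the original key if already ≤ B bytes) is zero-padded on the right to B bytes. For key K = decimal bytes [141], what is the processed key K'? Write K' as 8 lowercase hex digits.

Key decimal bytes [141] = 8d is 1 byte ≤ B = 4; zero-pad to 4 bytes: K' = 8d 00 00 00.

8d000000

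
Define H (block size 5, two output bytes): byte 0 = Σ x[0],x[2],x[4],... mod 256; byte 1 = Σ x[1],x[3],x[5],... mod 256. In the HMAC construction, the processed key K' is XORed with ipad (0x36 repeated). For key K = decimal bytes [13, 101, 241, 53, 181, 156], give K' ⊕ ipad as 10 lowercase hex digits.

8500363636

Key decimal bytes [13, 101, 241, 53, 181, 156] = 0d 65 f1 35 b5 9c is 6 bytes > B = 5, so hash it first: H(key) = b3 36, then zero-pad to 5 bytes: K' = b3 36 00 00 00.
XOR each byte with 0x36: b3⊕36=85, 36⊕36=00, 00⊕36=36, 00⊕36=36, 00⊕36=36.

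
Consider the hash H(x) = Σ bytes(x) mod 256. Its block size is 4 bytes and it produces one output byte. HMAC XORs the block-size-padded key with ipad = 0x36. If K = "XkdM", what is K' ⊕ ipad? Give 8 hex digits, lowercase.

6e5d527b

Key "XkdM" = 58 6b 64 4d is exactly B = 4 bytes: K' = 58 6b 64 4d.
XOR each byte with 0x36: 58⊕36=6e, 6b⊕36=5d, 64⊕36=52, 4d⊕36=7b.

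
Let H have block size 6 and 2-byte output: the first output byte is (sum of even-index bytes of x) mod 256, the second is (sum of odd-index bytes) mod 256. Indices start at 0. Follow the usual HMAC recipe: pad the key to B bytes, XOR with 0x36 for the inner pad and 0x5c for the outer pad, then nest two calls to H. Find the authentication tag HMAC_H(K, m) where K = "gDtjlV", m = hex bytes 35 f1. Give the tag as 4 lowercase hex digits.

b577

Key "gDtjlV" = 67 44 74 6a 6c 56 is exactly B = 6 bytes: K' = 67 44 74 6a 6c 56.
K' ⊕ ipad = 51 72 42 5c 5a 60.  K' ⊕ opad = 3b 18 28 36 30 0a.
Inner input = (K'⊕ipad) ∥ m = 51 72 42 5c 5a 60 ∥ 35 f1.
Inner hash: even-index sum = 290 mod 256 = 34; odd-index sum = 543 mod 256 = 31 → 22 1f.
Outer input = (K'⊕opad) ∥ inner = 3b 18 28 36 30 0a ∥ 22 1f.
Outer hash (tag): even-index sum = 181 mod 256 = 181; odd-index sum = 119 mod 256 = 119 → b5 77.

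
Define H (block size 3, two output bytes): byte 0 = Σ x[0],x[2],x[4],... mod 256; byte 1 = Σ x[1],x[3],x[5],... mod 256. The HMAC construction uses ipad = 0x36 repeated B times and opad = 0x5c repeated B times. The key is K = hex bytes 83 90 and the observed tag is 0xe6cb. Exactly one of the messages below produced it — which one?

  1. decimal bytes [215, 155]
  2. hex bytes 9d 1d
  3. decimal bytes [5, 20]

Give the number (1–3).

Key hex bytes 83 90 is 2 bytes ≤ B = 3; zero-pad to 3 bytes: K' = 83 90 00.
K' ⊕ ipad = b5 a6 36; K' ⊕ opad = df cc 5c.
m1: inner = H(b5 a6 36 d7 9b) = 86 7d; tag = H(df cc 5c 86 7d) = b852
m2: inner = H(b5 a6 36 9d 1d) = 08 43; tag = H(df cc 5c 08 43) = 7ed4
m3: inner = H(b5 a6 36 05 14) = ff ab; tag = H(df cc 5c ff ab) = e6cb ← matches

3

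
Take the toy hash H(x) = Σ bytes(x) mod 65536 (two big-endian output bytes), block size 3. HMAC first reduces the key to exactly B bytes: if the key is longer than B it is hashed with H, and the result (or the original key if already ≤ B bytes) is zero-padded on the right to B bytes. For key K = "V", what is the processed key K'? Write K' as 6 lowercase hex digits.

Key "V" = 56 is 1 byte ≤ B = 3; zero-pad to 3 bytes: K' = 56 00 00.

560000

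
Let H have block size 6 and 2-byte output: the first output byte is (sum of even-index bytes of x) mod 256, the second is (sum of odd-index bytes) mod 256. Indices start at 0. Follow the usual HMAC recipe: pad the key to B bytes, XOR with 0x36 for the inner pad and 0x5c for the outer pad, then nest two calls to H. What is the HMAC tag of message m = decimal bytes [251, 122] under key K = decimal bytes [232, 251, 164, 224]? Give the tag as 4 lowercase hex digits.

a912

Key decimal bytes [232, 251, 164, 224] = e8 fb a4 e0 is 4 bytes ≤ B = 6; zero-pad to 6 bytes: K' = e8 fb a4 e0 00 00.
K' ⊕ ipad = de cd 92 d6 36 36.  K' ⊕ opad = b4 a7 f8 bc 5c 5c.
Inner input = (K'⊕ipad) ∥ m = de cd 92 d6 36 36 ∥ fb 7a.
Inner hash: even-index sum = 673 mod 256 = 161; odd-index sum = 595 mod 256 = 83 → a1 53.
Outer input = (K'⊕opad) ∥ inner = b4 a7 f8 bc 5c 5c ∥ a1 53.
Outer hash (tag): even-index sum = 681 mod 256 = 169; odd-index sum = 530 mod 256 = 18 → a9 12.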